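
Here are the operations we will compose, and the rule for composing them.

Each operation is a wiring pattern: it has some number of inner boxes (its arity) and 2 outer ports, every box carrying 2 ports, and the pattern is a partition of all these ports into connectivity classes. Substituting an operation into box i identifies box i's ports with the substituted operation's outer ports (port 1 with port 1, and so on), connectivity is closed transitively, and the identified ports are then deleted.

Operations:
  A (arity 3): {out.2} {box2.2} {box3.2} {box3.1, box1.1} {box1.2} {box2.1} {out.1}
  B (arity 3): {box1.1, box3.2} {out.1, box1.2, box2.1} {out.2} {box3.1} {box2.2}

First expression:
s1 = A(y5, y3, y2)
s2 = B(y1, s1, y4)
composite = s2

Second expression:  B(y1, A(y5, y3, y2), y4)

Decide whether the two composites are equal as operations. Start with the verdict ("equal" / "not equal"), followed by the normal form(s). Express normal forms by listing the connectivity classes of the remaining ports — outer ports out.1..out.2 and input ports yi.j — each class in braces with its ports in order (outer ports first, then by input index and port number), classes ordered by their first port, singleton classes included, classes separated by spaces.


The first expression reduces to {out.1, y1.2} {out.2} {y1.1, y4.2} {y2.1, y5.1} {y2.2} {y3.1} {y3.2} {y4.1} {y5.2}
The second expression reduces to {out.1, y1.2} {out.2} {y1.1, y4.2} {y2.1, y5.1} {y2.2} {y3.1} {y3.2} {y4.1} {y5.2}
Identical normal forms: equal.

equal; both compose to {out.1, y1.2} {out.2} {y1.1, y4.2} {y2.1, y5.1} {y2.2} {y3.1} {y3.2} {y4.1} {y5.2}


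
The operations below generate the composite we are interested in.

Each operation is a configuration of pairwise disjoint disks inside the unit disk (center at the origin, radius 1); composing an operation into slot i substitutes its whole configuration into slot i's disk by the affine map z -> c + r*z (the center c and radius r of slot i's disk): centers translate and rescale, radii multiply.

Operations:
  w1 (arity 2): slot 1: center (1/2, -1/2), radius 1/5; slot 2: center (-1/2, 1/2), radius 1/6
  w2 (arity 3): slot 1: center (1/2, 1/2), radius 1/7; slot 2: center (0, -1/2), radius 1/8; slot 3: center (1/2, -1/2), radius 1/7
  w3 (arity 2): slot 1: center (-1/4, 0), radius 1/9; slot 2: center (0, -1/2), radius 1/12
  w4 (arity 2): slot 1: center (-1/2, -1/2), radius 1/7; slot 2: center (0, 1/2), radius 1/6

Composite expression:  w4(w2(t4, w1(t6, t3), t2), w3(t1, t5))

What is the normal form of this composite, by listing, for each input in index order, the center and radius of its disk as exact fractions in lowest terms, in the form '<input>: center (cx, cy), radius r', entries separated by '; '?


Affine substitution under w4: radii multiply and t-centers shift.
for t4, the 2-step affine chain lands on center (-3/7, -3/7), radius 1/49
for t6, the 3-step affine chain lands on center (-55/112, -65/112), radius 1/280
for t3, the 3-step affine chain lands on center (-57/112, -9/16), radius 1/336
for t2, the 2-step affine chain lands on center (-3/7, -4/7), radius 1/49
for t1, the 2-step affine chain lands on center (-1/24, 1/2), radius 1/54
for t5, the 2-step affine chain lands on center (0, 5/12), radius 1/72

t1: center (-1/24, 1/2), radius 1/54; t2: center (-3/7, -4/7), radius 1/49; t3: center (-57/112, -9/16), radius 1/336; t4: center (-3/7, -3/7), radius 1/49; t5: center (0, 5/12), radius 1/72; t6: center (-55/112, -65/112), radius 1/280


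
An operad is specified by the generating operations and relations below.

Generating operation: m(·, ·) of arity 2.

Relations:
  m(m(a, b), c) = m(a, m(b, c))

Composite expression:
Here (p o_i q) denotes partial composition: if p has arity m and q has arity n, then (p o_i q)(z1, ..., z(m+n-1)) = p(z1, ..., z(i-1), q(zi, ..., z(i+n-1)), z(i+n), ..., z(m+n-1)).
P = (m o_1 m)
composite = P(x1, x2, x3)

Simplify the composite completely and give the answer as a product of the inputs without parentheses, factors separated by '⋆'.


x1 ⋆ x2 ⋆ x3

Under associativity of m, the answer is the x's in reading order.
m(x1, x2) flattens to x1 ⋆ x2
m(m(x1, x2), x3) flattens to x1 ⋆ x2 ⋆ x3


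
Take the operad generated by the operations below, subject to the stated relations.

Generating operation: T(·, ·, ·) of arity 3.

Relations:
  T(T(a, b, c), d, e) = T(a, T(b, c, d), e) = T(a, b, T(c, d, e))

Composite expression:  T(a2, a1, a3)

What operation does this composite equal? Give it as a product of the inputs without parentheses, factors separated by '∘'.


a2 ∘ a1 ∘ a3

Every regrouping of T is equal, so read the a-inputs in written order.
T(a2, a1, a3) spells out as a2 ∘ a1 ∘ a3


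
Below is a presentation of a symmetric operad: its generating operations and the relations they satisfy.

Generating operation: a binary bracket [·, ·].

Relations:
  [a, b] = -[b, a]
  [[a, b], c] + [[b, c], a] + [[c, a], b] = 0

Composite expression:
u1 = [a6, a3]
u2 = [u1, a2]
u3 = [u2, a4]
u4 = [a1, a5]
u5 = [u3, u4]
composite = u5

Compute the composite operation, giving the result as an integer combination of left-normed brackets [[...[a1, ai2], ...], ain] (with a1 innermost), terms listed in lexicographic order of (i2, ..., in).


Antisymmetry and Jacobi reduce to a1-anchored left-normed brackets.
Composite bracket: [[[[a6, a3], a2], a4], [a1, a5]]
Applying ab - ba throughout gives 32 signed words (2^5 = 32).
Words beginning with a1 determine it all:
  from a1a5a2a3a6a4, sign -1: term -[[[[[a1, a5], a2], a3], a6], a4]
  from a1a5a2a6a3a4, sign +1: term +[[[[[a1, a5], a2], a6], a3], a4]
  from a1a5a3a6a2a4, sign +1: term +[[[[[a1, a5], a3], a6], a2], a4]
  from a1a5a4a2a3a6, sign +1: term +[[[[[a1, a5], a4], a2], a3], a6]
  from a1a5a4a2a6a3, sign -1: term -[[[[[a1, a5], a4], a2], a6], a3]
  from a1a5a4a3a6a2, sign -1: term -[[[[[a1, a5], a4], a3], a6], a2]
  from a1a5a4a6a3a2, sign +1: term +[[[[[a1, a5], a4], a6], a3], a2]
  from a1a5a6a3a2a4, sign -1: term -[[[[[a1, a5], a6], a3], a2], a4]

-[[[[[a1, a5], a2], a3], a6], a4] + [[[[[a1, a5], a2], a6], a3], a4] + [[[[[a1, a5], a3], a6], a2], a4] + [[[[[a1, a5], a4], a2], a3], a6] - [[[[[a1, a5], a4], a2], a6], a3] - [[[[[a1, a5], a4], a3], a6], a2] + [[[[[a1, a5], a4], a6], a3], a2] - [[[[[a1, a5], a6], a3], a2], a4]


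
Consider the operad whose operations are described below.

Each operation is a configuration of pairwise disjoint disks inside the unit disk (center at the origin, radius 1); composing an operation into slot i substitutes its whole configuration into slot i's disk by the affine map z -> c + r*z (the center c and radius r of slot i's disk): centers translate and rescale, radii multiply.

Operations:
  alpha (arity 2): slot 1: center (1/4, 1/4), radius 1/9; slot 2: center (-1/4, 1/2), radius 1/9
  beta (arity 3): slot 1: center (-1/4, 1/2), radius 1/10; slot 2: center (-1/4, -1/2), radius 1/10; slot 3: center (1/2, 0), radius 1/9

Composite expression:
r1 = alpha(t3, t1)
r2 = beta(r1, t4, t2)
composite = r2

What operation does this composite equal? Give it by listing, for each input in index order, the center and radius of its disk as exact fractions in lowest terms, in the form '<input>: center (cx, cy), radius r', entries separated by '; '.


t1: center (-11/40, 11/20), radius 1/90; t2: center (1/2, 0), radius 1/9; t3: center (-9/40, 21/40), radius 1/90; t4: center (-1/4, -1/2), radius 1/10


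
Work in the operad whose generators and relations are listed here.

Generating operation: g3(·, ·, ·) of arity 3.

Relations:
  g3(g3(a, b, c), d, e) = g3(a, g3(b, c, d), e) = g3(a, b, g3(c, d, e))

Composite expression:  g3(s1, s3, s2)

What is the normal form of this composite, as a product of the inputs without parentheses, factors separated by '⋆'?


s1 ⋆ s3 ⋆ s2

All parenthesizations of g3 agree; list the s-inputs left to right.
g3(s1, s3, s2) flattens to s1 ⋆ s3 ⋆ s2


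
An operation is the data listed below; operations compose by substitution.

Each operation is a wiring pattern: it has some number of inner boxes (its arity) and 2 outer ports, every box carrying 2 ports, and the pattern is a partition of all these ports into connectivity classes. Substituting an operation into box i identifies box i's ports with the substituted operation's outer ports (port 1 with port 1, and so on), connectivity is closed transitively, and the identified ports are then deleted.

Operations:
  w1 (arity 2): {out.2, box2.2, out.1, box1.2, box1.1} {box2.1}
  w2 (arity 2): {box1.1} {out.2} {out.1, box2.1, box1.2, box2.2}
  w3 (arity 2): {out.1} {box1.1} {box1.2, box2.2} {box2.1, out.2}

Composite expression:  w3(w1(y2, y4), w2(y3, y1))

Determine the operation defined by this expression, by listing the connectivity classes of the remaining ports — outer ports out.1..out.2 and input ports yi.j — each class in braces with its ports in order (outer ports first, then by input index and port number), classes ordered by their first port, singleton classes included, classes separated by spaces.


{out.1} {out.2, y1.1, y1.2, y3.2} {y2.1, y2.2, y4.2} {y3.1} {y4.1}

Substituting into w3 glues patterns; closure does the rest.
the subtree at w1 composes to {out.1, out.2, y2.1, y2.2, y4.2} {y4.1} on (y2, y4); out.j = own outer ports
the subtree at w2 composes to {out.1, y1.1, y1.2, y3.2} {out.2} {y3.1} on (y3, y1); out.j = own outer ports
the subtree at w3 composes to {out.1} {out.2, y1.1, y1.2, y3.2} {y2.1, y2.2, y4.2} {y3.1} {y4.1} on (y2, y4, y3, y1); out.j = own outer ports


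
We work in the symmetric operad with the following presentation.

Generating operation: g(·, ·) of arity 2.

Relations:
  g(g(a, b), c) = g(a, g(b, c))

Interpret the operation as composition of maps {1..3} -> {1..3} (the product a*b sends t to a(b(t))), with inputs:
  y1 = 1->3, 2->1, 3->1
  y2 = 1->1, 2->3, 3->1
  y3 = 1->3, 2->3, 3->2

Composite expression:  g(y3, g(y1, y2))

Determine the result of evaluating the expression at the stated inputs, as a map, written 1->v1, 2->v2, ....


1->2, 2->3, 3->2

g(y1, y2) = 1->3, 2->1, 3->3
g(y3, g(y1, y2)) = 1->2, 2->3, 3->2


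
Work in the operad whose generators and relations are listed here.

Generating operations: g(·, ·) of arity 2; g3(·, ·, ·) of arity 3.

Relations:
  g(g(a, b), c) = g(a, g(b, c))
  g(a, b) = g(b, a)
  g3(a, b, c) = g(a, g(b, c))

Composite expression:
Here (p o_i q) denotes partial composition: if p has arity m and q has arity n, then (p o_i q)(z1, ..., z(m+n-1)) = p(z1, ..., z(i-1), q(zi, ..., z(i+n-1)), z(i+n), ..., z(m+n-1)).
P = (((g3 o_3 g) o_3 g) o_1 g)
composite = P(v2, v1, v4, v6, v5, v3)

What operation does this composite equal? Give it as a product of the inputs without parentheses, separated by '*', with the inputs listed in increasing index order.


v1 * v2 * v3 * v4 * v5 * v6


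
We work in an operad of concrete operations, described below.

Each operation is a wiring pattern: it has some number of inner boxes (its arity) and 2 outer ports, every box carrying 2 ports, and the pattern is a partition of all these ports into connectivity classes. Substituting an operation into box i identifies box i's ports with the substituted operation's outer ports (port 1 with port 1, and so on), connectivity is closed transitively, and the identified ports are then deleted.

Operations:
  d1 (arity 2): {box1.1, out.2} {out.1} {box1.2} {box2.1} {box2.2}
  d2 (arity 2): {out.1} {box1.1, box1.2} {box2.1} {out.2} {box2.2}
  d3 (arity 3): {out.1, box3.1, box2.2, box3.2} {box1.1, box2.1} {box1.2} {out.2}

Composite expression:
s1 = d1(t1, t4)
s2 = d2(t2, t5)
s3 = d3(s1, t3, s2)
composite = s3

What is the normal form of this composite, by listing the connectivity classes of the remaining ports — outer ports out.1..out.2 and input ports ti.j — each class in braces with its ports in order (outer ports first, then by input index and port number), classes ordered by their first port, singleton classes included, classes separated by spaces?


Connectivity passes through glued d3-boundaries; trace each wire chain.
the subtree at d1 composes to {out.1} {out.2, t1.1} {t1.2} {t4.1} {t4.2} on (t1, t4); out.j = own outer ports
the subtree at d2 composes to {out.1} {out.2} {t2.1, t2.2} {t5.1} {t5.2} on (t2, t5); out.j = own outer ports
the subtree at d3 composes to {out.1, t3.2} {out.2} {t1.1} {t1.2} {t2.1, t2.2} {t3.1} {t4.1} {t4.2} {t5.1} {t5.2} on (t1, t4, t3, t2, t5); out.j = own outer ports

{out.1, t3.2} {out.2} {t1.1} {t1.2} {t2.1, t2.2} {t3.1} {t4.1} {t4.2} {t5.1} {t5.2}


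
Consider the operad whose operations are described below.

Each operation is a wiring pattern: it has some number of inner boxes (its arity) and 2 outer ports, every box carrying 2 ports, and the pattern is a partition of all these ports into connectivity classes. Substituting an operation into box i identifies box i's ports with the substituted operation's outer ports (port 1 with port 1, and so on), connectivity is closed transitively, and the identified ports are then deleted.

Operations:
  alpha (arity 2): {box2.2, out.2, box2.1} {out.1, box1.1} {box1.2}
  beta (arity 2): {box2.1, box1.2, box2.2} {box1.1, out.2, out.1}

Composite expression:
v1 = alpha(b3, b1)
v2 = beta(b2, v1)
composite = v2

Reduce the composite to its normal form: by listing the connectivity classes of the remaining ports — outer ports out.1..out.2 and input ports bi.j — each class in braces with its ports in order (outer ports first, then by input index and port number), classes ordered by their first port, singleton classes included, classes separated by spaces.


{out.1, out.2, b2.1} {b1.1, b1.2, b2.2, b3.1} {b3.2}


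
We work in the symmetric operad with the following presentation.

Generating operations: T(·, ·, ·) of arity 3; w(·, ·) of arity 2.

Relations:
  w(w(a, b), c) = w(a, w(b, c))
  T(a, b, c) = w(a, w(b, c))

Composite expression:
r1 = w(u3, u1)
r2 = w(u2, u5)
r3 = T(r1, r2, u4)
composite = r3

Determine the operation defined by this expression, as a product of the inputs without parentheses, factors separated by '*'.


u3 * u1 * u2 * u5 * u4

The T-tree's shape is irrelevant; the u-reading-order decides.
w(u3, u1) unparenthesizes to u3 * u1
w(u2, u5) unparenthesizes to u2 * u5
T(w(u3, u1), w(u2, u5), u4) unparenthesizes to u3 * u1 * u2 * u5 * u4


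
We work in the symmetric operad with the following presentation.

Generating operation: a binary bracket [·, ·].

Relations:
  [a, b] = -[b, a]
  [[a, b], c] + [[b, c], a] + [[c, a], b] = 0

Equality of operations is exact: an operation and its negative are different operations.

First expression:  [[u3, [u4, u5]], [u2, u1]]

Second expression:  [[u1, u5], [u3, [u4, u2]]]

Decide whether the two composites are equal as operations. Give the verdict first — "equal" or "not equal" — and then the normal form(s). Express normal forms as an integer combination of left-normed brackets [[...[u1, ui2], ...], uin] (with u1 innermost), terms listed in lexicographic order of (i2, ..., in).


not equal: they reduce to [[[[u1, u2], u3], u4], u5] - [[[[u1, u2], u3], u5], u4] - [[[[u1, u2], u4], u5], u3] + [[[[u1, u2], u5], u4], u3] and [[[[u1, u5], u2], u4], u3] - [[[[u1, u5], u3], u2], u4] + [[[[u1, u5], u3], u4], u2] - [[[[u1, u5], u4], u2], u3]

The first composite normalizes to [[[[u1, u2], u3], u4], u5] - [[[[u1, u2], u3], u5], u4] - [[[[u1, u2], u4], u5], u3] + [[[[u1, u2], u5], u4], u3]
The second composite normalizes to [[[[u1, u5], u2], u4], u3] - [[[[u1, u5], u3], u2], u4] + [[[[u1, u5], u3], u4], u2] - [[[[u1, u5], u4], u2], u3]
Distinct normal forms: not equal.


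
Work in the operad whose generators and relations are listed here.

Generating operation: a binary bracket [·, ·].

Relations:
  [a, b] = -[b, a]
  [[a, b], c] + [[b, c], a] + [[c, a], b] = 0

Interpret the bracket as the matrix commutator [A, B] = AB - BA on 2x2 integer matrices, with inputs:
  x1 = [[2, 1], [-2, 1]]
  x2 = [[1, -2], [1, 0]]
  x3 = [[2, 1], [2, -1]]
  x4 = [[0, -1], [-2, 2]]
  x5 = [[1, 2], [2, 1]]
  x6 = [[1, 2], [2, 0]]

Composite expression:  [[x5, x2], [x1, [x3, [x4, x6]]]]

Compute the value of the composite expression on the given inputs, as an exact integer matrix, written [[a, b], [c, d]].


[x5, x2] = [[6, -2], [2, -6]]
[x4, x6] = [[2, -3], [2, -2]]
[x3, [x4, x6]] = [[8, -13], [2, -8]]
[x1, [x3, [x4, x6]]] = [[-24, -29], [-34, 24]]
[[x5, x2], [x1, [x3, [x4, x6]]]] = [[126, -444], [312, -126]]

[[126, -444], [312, -126]]


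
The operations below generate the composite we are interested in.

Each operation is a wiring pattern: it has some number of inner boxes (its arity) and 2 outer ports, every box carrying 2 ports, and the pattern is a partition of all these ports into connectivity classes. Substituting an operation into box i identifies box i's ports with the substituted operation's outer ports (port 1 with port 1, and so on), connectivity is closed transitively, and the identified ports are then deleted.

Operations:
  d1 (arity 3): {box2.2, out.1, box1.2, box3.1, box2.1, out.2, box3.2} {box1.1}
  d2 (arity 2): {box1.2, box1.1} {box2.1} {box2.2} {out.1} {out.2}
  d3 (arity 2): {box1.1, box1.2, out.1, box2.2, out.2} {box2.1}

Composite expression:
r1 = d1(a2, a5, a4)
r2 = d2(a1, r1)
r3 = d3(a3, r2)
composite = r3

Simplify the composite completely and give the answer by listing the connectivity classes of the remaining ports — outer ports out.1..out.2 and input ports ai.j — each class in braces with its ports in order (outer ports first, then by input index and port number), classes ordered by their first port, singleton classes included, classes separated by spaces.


{out.1, out.2, a3.1, a3.2} {a1.1, a1.2} {a2.1} {a2.2, a4.1, a4.2, a5.1, a5.2}

Substituting into d3 glues patterns; closure does the rest.
through d1, on inputs (a2, a5, a4): {out.1, out.2, a2.2, a4.1, a4.2, a5.1, a5.2} {a2.1} (out.j = stage outer ports)
through d2, on inputs (a1, a2, a5, a4): {out.1} {out.2} {a1.1, a1.2} {a2.1} {a2.2, a4.1, a4.2, a5.1, a5.2} (out.j = stage outer ports)
through d3, on inputs (a3, a1, a2, a5, a4): {out.1, out.2, a3.1, a3.2} {a1.1, a1.2} {a2.1} {a2.2, a4.1, a4.2, a5.1, a5.2} (out.j = stage outer ports)


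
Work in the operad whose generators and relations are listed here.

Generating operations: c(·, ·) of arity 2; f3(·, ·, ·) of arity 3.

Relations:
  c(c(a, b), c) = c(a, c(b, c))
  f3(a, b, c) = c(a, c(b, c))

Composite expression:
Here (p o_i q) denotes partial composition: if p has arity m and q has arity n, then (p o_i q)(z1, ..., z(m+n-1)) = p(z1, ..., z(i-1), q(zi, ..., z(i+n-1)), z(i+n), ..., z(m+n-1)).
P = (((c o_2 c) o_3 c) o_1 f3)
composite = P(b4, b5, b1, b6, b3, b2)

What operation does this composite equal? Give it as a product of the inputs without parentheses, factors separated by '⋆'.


Key point: c is associative — brackets drop, the b-order remains.
f3(b4, b5, b1) reduces to b4 ⋆ b5 ⋆ b1
c(b3, b2) reduces to b3 ⋆ b2
c(b6, c(b3, b2)) reduces to b6 ⋆ b3 ⋆ b2
c(f3(b4, b5, b1), c(b6, c(b3, b2))) reduces to b4 ⋆ b5 ⋆ b1 ⋆ b6 ⋆ b3 ⋆ b2

b4 ⋆ b5 ⋆ b1 ⋆ b6 ⋆ b3 ⋆ b2


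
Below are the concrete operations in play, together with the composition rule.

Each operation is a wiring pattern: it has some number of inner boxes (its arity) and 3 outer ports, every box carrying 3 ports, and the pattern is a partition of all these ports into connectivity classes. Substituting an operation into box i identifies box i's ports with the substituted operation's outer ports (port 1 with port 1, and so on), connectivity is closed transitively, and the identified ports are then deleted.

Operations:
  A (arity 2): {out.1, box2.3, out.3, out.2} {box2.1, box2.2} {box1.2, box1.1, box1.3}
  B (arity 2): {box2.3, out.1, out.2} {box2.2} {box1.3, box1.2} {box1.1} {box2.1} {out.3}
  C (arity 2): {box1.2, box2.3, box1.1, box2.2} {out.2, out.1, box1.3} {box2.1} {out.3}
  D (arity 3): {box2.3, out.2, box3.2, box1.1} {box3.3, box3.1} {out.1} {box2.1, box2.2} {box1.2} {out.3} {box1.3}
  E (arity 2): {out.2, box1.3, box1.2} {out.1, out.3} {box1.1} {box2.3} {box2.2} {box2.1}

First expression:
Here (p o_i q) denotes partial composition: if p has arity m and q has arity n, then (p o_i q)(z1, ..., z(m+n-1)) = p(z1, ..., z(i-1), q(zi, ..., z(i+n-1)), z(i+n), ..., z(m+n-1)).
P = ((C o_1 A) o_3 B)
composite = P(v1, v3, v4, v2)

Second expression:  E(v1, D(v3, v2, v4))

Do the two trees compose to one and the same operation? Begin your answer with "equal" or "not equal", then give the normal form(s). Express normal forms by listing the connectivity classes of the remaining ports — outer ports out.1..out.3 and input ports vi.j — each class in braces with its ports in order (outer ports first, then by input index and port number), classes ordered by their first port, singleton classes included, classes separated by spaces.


not equal; the first gives {out.1, out.2, v2.3, v3.3} {out.3} {v1.1, v1.2, v1.3} {v2.1} {v2.2} {v3.1, v3.2} {v4.1} {v4.2, v4.3} and the second {out.1, out.3} {out.2, v1.2, v1.3} {v1.1} {v2.1, v2.2} {v2.3, v3.1, v4.2} {v3.2} {v3.3} {v4.1, v4.3}

In normal form, the first expression is {out.1, out.2, v2.3, v3.3} {out.3} {v1.1, v1.2, v1.3} {v2.1} {v2.2} {v3.1, v3.2} {v4.1} {v4.2, v4.3}
In normal form, the second expression is {out.1, out.3} {out.2, v1.2, v1.3} {v1.1} {v2.1, v2.2} {v2.3, v3.1, v4.2} {v3.2} {v3.3} {v4.1, v4.3}
The normal forms differ: not equal.


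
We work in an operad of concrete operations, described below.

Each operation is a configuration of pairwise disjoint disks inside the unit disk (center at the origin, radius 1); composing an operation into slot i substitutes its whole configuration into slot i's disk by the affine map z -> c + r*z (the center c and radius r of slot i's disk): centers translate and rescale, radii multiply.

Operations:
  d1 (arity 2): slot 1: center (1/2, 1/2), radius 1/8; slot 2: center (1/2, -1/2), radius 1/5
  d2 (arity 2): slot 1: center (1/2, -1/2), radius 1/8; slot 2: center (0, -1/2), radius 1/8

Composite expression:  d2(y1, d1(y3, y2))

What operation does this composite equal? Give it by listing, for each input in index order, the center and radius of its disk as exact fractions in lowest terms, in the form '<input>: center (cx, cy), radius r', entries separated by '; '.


y1: center (1/2, -1/2), radius 1/8; y2: center (1/16, -9/16), radius 1/40; y3: center (1/16, -7/16), radius 1/64


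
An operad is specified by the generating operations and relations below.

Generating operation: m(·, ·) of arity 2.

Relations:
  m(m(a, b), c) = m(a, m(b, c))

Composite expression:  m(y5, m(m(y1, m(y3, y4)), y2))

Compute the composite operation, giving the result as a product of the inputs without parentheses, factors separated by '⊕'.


Every regrouping of m is equal, so read the y-inputs in written order.
m(y3, y4) flattens to y3 ⊕ y4
m(y1, m(y3, y4)) flattens to y1 ⊕ y3 ⊕ y4
m(m(y1, m(y3, y4)), y2) flattens to y1 ⊕ y3 ⊕ y4 ⊕ y2
m(y5, m(m(y1, m(y3, y4)), y2)) flattens to y5 ⊕ y1 ⊕ y3 ⊕ y4 ⊕ y2

y5 ⊕ y1 ⊕ y3 ⊕ y4 ⊕ y2


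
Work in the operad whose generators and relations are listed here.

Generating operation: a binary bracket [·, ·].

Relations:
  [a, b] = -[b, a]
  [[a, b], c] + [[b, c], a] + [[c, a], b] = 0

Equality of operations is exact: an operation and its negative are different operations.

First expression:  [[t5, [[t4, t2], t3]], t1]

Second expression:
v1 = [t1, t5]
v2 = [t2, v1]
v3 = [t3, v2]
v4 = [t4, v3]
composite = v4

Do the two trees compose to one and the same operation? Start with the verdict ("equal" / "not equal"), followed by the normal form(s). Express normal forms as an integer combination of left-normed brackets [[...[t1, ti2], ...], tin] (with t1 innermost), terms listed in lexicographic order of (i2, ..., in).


not equal; first: -[[[[t1, t2], t4], t3], t5] + [[[[t1, t3], t2], t4], t5] - [[[[t1, t3], t4], t2], t5] + [[[[t1, t4], t2], t3], t5] + [[[[t1, t5], t2], t4], t3] - [[[[t1, t5], t3], t2], t4] + [[[[t1, t5], t3], t4], t2] - [[[[t1, t5], t4], t2], t3]; second: -[[[[t1, t5], t2], t3], t4]

In normal form, the first expression is -[[[[t1, t2], t4], t3], t5] + [[[[t1, t3], t2], t4], t5] - [[[[t1, t3], t4], t2], t5] + [[[[t1, t4], t2], t3], t5] + [[[[t1, t5], t2], t4], t3] - [[[[t1, t5], t3], t2], t4] + [[[[t1, t5], t3], t4], t2] - [[[[t1, t5], t4], t2], t3]
In normal form, the second expression is -[[[[t1, t5], t2], t3], t4]
The normal forms differ: not equal.


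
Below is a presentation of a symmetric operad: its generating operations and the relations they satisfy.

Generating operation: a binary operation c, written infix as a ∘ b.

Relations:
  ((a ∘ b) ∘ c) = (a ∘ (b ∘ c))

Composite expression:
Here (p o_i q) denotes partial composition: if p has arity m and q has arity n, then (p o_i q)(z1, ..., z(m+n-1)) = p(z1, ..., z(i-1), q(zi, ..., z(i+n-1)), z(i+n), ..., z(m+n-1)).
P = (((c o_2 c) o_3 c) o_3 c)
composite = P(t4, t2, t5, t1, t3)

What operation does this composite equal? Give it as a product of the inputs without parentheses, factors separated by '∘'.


t4 ∘ t2 ∘ t5 ∘ t1 ∘ t3

Under associativity of c, the answer is the t's in reading order.
(t5 ∘ t1) unparenthesizes to t5 ∘ t1
((t5 ∘ t1) ∘ t3) unparenthesizes to t5 ∘ t1 ∘ t3
(t2 ∘ ((t5 ∘ t1) ∘ t3)) unparenthesizes to t2 ∘ t5 ∘ t1 ∘ t3
(t4 ∘ (t2 ∘ ((t5 ∘ t1) ∘ t3))) unparenthesizes to t4 ∘ t2 ∘ t5 ∘ t1 ∘ t3


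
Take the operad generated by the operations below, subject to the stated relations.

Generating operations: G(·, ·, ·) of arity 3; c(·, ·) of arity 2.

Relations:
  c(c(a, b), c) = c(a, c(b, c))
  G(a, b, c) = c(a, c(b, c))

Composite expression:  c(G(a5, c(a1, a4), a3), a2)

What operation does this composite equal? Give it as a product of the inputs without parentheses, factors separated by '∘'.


All parenthesizations of c agree; list the a-inputs left to right.
c(a1, a4) unparenthesizes to a1 ∘ a4
G(a5, c(a1, a4), a3) unparenthesizes to a5 ∘ a1 ∘ a4 ∘ a3
c(G(a5, c(a1, a4), a3), a2) unparenthesizes to a5 ∘ a1 ∘ a4 ∘ a3 ∘ a2

a5 ∘ a1 ∘ a4 ∘ a3 ∘ a2


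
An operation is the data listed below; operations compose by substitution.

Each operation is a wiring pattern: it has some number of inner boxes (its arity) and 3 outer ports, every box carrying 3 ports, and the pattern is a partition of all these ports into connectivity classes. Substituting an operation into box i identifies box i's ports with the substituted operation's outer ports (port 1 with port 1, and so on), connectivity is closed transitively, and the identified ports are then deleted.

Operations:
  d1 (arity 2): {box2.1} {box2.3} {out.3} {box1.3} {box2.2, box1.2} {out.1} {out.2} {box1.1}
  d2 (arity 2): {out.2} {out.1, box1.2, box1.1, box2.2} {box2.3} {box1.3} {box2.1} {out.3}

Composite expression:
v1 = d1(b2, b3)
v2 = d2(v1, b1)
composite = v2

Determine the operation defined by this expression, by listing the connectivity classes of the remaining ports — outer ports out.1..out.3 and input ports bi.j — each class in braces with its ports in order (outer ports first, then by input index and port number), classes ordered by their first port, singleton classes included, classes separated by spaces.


{out.1, b1.2} {out.2} {out.3} {b1.1} {b1.3} {b2.1} {b2.2, b3.2} {b2.3} {b3.1} {b3.3}

Substituting into d2 glues patterns; closure does the rest.
the subtree at d1 composes to {out.1} {out.2} {out.3} {b2.1} {b2.2, b3.2} {b2.3} {b3.1} {b3.3} on (b2, b3); out.j = own outer ports
the subtree at d2 composes to {out.1, b1.2} {out.2} {out.3} {b1.1} {b1.3} {b2.1} {b2.2, b3.2} {b2.3} {b3.1} {b3.3} on (b2, b3, b1); out.j = own outer ports


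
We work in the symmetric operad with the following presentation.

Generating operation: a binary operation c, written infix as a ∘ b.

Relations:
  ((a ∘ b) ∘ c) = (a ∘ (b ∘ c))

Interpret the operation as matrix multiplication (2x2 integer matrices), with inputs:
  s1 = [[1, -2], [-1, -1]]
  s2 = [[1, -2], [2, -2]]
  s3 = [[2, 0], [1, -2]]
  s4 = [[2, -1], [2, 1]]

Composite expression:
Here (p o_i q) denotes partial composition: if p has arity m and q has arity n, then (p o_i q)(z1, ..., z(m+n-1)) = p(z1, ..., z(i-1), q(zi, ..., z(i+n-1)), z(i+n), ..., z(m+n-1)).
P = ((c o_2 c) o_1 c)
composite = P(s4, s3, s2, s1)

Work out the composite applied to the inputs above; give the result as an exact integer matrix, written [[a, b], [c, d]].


[[17, -4], [7, 4]]

(s4 ∘ s3) = [[3, 2], [5, -2]]
(s2 ∘ s1) = [[3, 0], [4, -2]]
((s4 ∘ s3) ∘ (s2 ∘ s1)) = [[17, -4], [7, 4]]


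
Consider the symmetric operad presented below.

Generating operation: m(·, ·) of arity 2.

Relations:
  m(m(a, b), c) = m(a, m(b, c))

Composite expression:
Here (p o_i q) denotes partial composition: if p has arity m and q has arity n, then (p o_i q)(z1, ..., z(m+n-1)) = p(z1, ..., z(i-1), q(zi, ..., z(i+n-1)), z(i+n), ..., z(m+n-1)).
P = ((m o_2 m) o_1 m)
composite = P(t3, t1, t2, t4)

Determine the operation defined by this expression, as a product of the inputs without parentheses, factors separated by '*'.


t3 * t1 * t2 * t4

All parenthesizations of m agree; list the t-inputs left to right.
m(t3, t1) linearizes to t3 * t1
m(t2, t4) linearizes to t2 * t4
m(m(t3, t1), m(t2, t4)) linearizes to t3 * t1 * t2 * t4


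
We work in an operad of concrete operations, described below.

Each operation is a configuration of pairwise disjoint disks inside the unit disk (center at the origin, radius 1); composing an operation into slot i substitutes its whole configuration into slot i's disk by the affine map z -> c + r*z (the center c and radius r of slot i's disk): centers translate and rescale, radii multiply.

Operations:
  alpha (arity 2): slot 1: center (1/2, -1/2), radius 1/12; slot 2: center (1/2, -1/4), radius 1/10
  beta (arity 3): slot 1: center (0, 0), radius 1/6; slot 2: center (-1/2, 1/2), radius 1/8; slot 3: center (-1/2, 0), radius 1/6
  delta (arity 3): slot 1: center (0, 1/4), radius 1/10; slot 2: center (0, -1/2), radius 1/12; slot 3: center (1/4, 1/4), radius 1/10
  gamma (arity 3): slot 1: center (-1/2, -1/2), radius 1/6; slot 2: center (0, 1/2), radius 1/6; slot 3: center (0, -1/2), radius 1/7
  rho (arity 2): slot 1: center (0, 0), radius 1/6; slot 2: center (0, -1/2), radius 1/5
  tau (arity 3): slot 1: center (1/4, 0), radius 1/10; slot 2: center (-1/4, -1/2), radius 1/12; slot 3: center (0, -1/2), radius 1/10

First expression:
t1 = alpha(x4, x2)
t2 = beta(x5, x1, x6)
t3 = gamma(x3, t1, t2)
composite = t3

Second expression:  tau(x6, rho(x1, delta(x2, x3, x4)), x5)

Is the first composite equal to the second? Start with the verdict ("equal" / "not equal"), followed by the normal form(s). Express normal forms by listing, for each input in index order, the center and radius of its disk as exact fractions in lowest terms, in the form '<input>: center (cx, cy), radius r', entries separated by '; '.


In normal form, the first expression is x1: center (-1/14, -3/7), radius 1/56; x2: center (1/12, 11/24), radius 1/60; x3: center (-1/2, -1/2), radius 1/6; x4: center (1/12, 5/12), radius 1/72; x5: center (0, -1/2), radius 1/42; x6: center (-1/14, -1/2), radius 1/42
In normal form, the second expression is x1: center (-1/4, -1/2), radius 1/72; x2: center (-1/4, -43/80), radius 1/600; x3: center (-1/4, -11/20), radius 1/720; x4: center (-59/240, -43/80), radius 1/600; x5: center (0, -1/2), radius 1/10; x6: center (1/4, 0), radius 1/10
Distinct normal forms: not equal.

not equal; first: x1: center (-1/14, -3/7), radius 1/56; x2: center (1/12, 11/24), radius 1/60; x3: center (-1/2, -1/2), radius 1/6; x4: center (1/12, 5/12), radius 1/72; x5: center (0, -1/2), radius 1/42; x6: center (-1/14, -1/2), radius 1/42; second: x1: center (-1/4, -1/2), radius 1/72; x2: center (-1/4, -43/80), radius 1/600; x3: center (-1/4, -11/20), radius 1/720; x4: center (-59/240, -43/80), radius 1/600; x5: center (0, -1/2), radius 1/10; x6: center (1/4, 0), radius 1/10


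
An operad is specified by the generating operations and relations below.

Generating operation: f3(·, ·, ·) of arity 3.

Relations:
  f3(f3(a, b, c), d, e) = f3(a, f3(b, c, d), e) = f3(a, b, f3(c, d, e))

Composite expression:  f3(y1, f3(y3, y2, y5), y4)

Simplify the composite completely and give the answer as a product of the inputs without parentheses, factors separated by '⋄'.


y1 ⋄ y3 ⋄ y2 ⋄ y5 ⋄ y4

Key point: f3 is associative — brackets drop, the y-order remains.
f3(y3, y2, y5) unparenthesizes to y3 ⋄ y2 ⋄ y5
f3(y1, f3(y3, y2, y5), y4) unparenthesizes to y1 ⋄ y3 ⋄ y2 ⋄ y5 ⋄ y4


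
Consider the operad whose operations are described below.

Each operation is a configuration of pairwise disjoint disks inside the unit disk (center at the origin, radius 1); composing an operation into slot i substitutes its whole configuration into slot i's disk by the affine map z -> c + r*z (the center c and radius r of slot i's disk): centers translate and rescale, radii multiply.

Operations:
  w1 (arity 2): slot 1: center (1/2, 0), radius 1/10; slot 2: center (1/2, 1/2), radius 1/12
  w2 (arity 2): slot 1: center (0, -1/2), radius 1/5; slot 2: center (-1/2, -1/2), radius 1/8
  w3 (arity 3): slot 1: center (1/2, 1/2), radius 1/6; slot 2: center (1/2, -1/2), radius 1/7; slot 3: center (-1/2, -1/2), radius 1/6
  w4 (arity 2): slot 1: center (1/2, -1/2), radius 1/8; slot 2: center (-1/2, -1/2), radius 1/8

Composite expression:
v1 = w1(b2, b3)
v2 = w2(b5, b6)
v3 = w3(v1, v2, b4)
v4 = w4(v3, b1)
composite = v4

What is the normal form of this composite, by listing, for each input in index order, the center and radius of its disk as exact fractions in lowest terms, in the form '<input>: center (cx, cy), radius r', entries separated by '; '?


Nesting under w4 composes maps z -> c + r*z down each b-path.
input b2: applying the 3 nested substitutions gives center (55/96, -7/16), radius 1/480
input b3: applying the 3 nested substitutions gives center (55/96, -41/96), radius 1/576
input b5: applying the 3 nested substitutions gives center (9/16, -4/7), radius 1/280
input b6: applying the 3 nested substitutions gives center (31/56, -4/7), radius 1/448
input b4: applying the 2 nested substitutions gives center (7/16, -9/16), radius 1/48
input b1: applying the 1 nested substitution gives center (-1/2, -1/2), radius 1/8

b1: center (-1/2, -1/2), radius 1/8; b2: center (55/96, -7/16), radius 1/480; b3: center (55/96, -41/96), radius 1/576; b4: center (7/16, -9/16), radius 1/48; b5: center (9/16, -4/7), radius 1/280; b6: center (31/56, -4/7), radius 1/448


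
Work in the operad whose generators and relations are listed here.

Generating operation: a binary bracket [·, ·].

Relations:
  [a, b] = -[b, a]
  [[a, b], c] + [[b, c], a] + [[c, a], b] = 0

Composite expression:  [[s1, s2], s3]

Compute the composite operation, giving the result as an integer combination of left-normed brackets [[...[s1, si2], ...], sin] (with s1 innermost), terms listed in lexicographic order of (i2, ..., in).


Left-normed coefficients sit on the s1-initial expansion words.
Composite bracket: [[s1, s2], s3]
Full expansion: 4 signed words from ab - ba (2^2 = 4).
Keep just the words that open with s1:
  s1s2s3 appears with sign +1, giving the term +[[s1, s2], s3]

[[s1, s2], s3]


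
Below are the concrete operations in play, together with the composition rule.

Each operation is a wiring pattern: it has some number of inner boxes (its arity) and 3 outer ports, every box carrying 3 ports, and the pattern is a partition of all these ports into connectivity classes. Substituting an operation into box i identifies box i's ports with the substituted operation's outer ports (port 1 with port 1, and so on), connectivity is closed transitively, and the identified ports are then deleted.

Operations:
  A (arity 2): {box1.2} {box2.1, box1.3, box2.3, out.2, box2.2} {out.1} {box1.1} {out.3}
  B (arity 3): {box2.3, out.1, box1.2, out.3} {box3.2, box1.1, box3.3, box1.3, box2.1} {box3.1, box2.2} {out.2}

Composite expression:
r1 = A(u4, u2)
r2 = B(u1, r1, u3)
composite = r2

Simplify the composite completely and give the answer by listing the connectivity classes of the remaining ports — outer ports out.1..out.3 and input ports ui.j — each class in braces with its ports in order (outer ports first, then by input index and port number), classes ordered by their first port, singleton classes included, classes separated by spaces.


{out.1, out.3, u1.2} {out.2} {u1.1, u1.3, u3.2, u3.3} {u2.1, u2.2, u2.3, u3.1, u4.3} {u4.1} {u4.2}

Substituting into B glues patterns; closure does the rest.
through A, on inputs (u4, u2): {out.1} {out.2, u2.1, u2.2, u2.3, u4.3} {out.3} {u4.1} {u4.2} (out.j = stage outer ports)
through B, on inputs (u1, u4, u2, u3): {out.1, out.3, u1.2} {out.2} {u1.1, u1.3, u3.2, u3.3} {u2.1, u2.2, u2.3, u3.1, u4.3} {u4.1} {u4.2} (out.j = stage outer ports)


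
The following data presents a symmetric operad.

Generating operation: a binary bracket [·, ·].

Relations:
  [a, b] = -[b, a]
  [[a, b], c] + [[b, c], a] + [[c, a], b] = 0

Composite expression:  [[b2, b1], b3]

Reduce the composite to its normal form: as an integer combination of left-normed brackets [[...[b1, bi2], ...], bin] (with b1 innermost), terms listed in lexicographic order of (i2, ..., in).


Expand each bracket as ab - ba; the b1-initial words give the coefficients.
Composite bracket: [[b2, b1], b3]
Applying ab - ba throughout gives 4 signed words (2^2 = 4).
Coefficients come from the b1-initial words:
  b1b2b3 appears with sign -1, giving the term -[[b1, b2], b3]

-[[b1, b2], b3]


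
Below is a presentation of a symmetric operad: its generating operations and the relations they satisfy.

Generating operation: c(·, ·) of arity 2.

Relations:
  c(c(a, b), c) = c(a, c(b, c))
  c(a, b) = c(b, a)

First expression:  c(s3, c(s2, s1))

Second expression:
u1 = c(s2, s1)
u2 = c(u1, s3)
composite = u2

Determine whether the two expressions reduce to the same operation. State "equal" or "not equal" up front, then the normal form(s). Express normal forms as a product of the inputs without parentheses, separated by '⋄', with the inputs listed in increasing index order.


equal — both sides give s1 ⋄ s2 ⋄ s3

The first composite normalizes to s1 ⋄ s2 ⋄ s3
The second composite normalizes to s1 ⋄ s2 ⋄ s3
One common form — equal.


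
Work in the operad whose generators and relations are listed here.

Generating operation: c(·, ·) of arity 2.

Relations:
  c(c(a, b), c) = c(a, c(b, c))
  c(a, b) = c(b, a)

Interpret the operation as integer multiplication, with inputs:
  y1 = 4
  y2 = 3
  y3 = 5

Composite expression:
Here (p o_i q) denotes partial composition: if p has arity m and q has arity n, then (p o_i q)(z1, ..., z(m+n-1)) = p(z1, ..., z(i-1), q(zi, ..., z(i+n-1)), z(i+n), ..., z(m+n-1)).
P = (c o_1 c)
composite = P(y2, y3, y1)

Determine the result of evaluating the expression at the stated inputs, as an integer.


60

c(y2, y3) = 15
c(c(y2, y3), y1) = 60


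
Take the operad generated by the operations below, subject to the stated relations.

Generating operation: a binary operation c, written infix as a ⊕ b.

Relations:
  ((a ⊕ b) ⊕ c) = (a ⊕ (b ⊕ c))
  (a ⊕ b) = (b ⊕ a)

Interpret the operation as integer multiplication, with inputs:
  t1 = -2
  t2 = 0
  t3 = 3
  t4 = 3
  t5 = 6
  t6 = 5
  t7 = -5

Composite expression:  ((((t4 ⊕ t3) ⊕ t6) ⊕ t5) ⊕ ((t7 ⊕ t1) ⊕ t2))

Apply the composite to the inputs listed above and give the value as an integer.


0

(t4 ⊕ t3) = 9
((t4 ⊕ t3) ⊕ t6) = 45
(((t4 ⊕ t3) ⊕ t6) ⊕ t5) = 270
(t7 ⊕ t1) = 10
((t7 ⊕ t1) ⊕ t2) = 0
((((t4 ⊕ t3) ⊕ t6) ⊕ t5) ⊕ ((t7 ⊕ t1) ⊕ t2)) = 0


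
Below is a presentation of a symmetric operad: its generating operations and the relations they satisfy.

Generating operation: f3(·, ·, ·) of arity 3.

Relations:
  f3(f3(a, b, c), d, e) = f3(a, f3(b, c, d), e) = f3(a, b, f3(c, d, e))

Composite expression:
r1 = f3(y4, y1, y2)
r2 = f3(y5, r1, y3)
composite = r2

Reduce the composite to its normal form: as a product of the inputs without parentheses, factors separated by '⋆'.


y5 ⋆ y4 ⋆ y1 ⋆ y2 ⋆ y3

Associativity of f3 dissolves the nesting; only the y-input order survives.
f3(y4, y1, y2) reduces to y4 ⋆ y1 ⋆ y2
f3(y5, f3(y4, y1, y2), y3) reduces to y5 ⋆ y4 ⋆ y1 ⋆ y2 ⋆ y3
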